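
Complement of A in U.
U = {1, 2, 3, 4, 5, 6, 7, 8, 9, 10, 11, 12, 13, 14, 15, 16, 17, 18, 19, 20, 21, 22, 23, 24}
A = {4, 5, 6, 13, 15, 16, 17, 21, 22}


Aᶜ = U \ A = elements in U but not in A
U = {1, 2, 3, 4, 5, 6, 7, 8, 9, 10, 11, 12, 13, 14, 15, 16, 17, 18, 19, 20, 21, 22, 23, 24}
A = {4, 5, 6, 13, 15, 16, 17, 21, 22}
Aᶜ = {1, 2, 3, 7, 8, 9, 10, 11, 12, 14, 18, 19, 20, 23, 24}

Aᶜ = {1, 2, 3, 7, 8, 9, 10, 11, 12, 14, 18, 19, 20, 23, 24}


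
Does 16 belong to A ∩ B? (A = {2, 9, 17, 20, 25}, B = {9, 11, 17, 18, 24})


A = {2, 9, 17, 20, 25}, B = {9, 11, 17, 18, 24}
A ∩ B = elements in both A and B
A ∩ B = {9, 17}
Checking if 16 ∈ A ∩ B
16 is not in A ∩ B → False

16 ∉ A ∩ B


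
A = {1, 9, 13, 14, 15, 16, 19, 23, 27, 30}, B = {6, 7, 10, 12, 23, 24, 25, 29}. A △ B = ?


A △ B = (A \ B) ∪ (B \ A) = elements in exactly one of A or B
A \ B = {1, 9, 13, 14, 15, 16, 19, 27, 30}
B \ A = {6, 7, 10, 12, 24, 25, 29}
A △ B = {1, 6, 7, 9, 10, 12, 13, 14, 15, 16, 19, 24, 25, 27, 29, 30}

A △ B = {1, 6, 7, 9, 10, 12, 13, 14, 15, 16, 19, 24, 25, 27, 29, 30}


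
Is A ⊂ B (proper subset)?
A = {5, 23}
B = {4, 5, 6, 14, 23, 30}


A ⊂ B requires: A ⊆ B AND A ≠ B.
A ⊆ B? Yes
A = B? No
A ⊂ B: Yes (A is a proper subset of B)

Yes, A ⊂ B


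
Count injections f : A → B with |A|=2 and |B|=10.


An injection sends each of |A| = 2 inputs to a distinct output in B.
# injections = |B|·(|B|-1)·…·(|B|-|A|+1) = 10! / (10 - 2)!
= 10 × 9
= 90

Number of injections = 90


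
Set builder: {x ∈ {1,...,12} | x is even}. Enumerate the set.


Checking each candidate:
Condition: even numbers in {1,...,12}
Result = {2, 4, 6, 8, 10, 12}

{2, 4, 6, 8, 10, 12}


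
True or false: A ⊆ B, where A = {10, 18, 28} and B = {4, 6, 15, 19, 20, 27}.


A ⊆ B means every element of A is in B.
Elements in A not in B: {10, 18, 28}
So A ⊄ B.

No, A ⊄ B


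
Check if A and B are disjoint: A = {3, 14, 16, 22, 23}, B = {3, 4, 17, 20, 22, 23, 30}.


Disjoint means A ∩ B = ∅.
A ∩ B = {3, 22, 23}
A ∩ B ≠ ∅, so A and B are NOT disjoint.

No, A and B are not disjoint (A ∩ B = {3, 22, 23})


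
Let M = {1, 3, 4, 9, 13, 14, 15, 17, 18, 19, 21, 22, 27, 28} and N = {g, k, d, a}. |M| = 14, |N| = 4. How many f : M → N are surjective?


n = |M| = 14, k = |N| = 4. Surjections via inclusion-exclusion:
S(n,k) = Σ(-1)^i × C(k,i) × (k-i)^n, i=0 to k
i=0: (-1)^0×C(4,0)×4^14 = 268435456
i=1: (-1)^1×C(4,1)×3^14 = -19131876
i=2: (-1)^2×C(4,2)×2^14 = 98304
i=3: (-1)^3×C(4,3)×1^14 = -4
i=4: (-1)^4×C(4,4)×0^14 = 0
Total = 249401880

Number of surjections = 249401880


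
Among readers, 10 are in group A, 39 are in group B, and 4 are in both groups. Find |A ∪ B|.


|A ∪ B| = |A| + |B| - |A ∩ B|
= 10 + 39 - 4
= 45

|A ∪ B| = 45


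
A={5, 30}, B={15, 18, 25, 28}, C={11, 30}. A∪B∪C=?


A ∪ B = {5, 15, 18, 25, 28, 30}
(A ∪ B) ∪ C = {5, 11, 15, 18, 25, 28, 30}

A ∪ B ∪ C = {5, 11, 15, 18, 25, 28, 30}


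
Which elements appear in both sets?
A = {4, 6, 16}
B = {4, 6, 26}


A ∩ B = elements in both A and B
A = {4, 6, 16}
B = {4, 6, 26}
A ∩ B = {4, 6}

A ∩ B = {4, 6}


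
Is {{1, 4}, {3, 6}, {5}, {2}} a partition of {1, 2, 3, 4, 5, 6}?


A partition requires: (1) non-empty parts, (2) pairwise disjoint, (3) union = U
Parts: {1, 4}, {3, 6}, {5}, {2}
Union of parts: {1, 2, 3, 4, 5, 6}
U = {1, 2, 3, 4, 5, 6}
All non-empty? True
Pairwise disjoint? True
Covers U? True

Yes, valid partition


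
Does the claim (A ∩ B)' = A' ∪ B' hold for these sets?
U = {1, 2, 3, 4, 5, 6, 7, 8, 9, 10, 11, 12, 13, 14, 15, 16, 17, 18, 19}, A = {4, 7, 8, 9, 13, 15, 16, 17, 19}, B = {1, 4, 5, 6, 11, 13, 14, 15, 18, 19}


LHS: A ∩ B = {4, 13, 15, 19}
(A ∩ B)' = U \ (A ∩ B) = {1, 2, 3, 5, 6, 7, 8, 9, 10, 11, 12, 14, 16, 17, 18}
A' = {1, 2, 3, 5, 6, 10, 11, 12, 14, 18}, B' = {2, 3, 7, 8, 9, 10, 12, 16, 17}
Claimed RHS: A' ∪ B' = {1, 2, 3, 5, 6, 7, 8, 9, 10, 11, 12, 14, 16, 17, 18}
Identity is VALID: LHS = RHS = {1, 2, 3, 5, 6, 7, 8, 9, 10, 11, 12, 14, 16, 17, 18} ✓

Identity is valid. (A ∩ B)' = A' ∪ B' = {1, 2, 3, 5, 6, 7, 8, 9, 10, 11, 12, 14, 16, 17, 18}


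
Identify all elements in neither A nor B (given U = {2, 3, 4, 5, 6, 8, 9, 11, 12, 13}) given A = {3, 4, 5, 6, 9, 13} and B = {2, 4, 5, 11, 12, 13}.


A = {3, 4, 5, 6, 9, 13}
B = {2, 4, 5, 11, 12, 13}
Region: in neither A nor B (given U = {2, 3, 4, 5, 6, 8, 9, 11, 12, 13})
Elements: {8}

Elements in neither A nor B (given U = {2, 3, 4, 5, 6, 8, 9, 11, 12, 13}): {8}


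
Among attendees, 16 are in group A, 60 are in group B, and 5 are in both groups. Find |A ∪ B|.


|A ∪ B| = |A| + |B| - |A ∩ B|
= 16 + 60 - 5
= 71

|A ∪ B| = 71


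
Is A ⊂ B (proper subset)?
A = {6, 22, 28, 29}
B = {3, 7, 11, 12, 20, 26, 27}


A ⊂ B requires: A ⊆ B AND A ≠ B.
A ⊆ B? No
A ⊄ B, so A is not a proper subset.

No, A is not a proper subset of B


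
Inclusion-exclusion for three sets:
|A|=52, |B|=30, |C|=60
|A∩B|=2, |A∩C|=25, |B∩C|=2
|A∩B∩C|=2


|A∪B∪C| = |A|+|B|+|C| - |A∩B|-|A∩C|-|B∩C| + |A∩B∩C|
= 52+30+60 - 2-25-2 + 2
= 142 - 29 + 2
= 115

|A ∪ B ∪ C| = 115


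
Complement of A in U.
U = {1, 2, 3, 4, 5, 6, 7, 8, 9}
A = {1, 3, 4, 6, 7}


Aᶜ = U \ A = elements in U but not in A
U = {1, 2, 3, 4, 5, 6, 7, 8, 9}
A = {1, 3, 4, 6, 7}
Aᶜ = {2, 5, 8, 9}

Aᶜ = {2, 5, 8, 9}


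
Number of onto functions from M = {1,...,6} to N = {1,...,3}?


n = |M| = 6, k = |N| = 3. Surjections via inclusion-exclusion:
S(n,k) = Σ(-1)^i × C(k,i) × (k-i)^n, i=0 to k
i=0: (-1)^0×C(3,0)×3^6 = 729
i=1: (-1)^1×C(3,1)×2^6 = -192
i=2: (-1)^2×C(3,2)×1^6 = 3
i=3: (-1)^3×C(3,3)×0^6 = 0
Total = 540

Number of surjections = 540


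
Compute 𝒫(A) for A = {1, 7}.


|A| = 2, so |P(A)| = 2^2 = 4
Enumerate subsets by cardinality (0 to 2):
∅, {1}, {7}, {1, 7}

P(A) has 4 subsets: ∅, {1}, {7}, {1, 7}


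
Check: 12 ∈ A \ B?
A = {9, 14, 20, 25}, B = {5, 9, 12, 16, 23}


A = {9, 14, 20, 25}, B = {5, 9, 12, 16, 23}
A \ B = elements in A but not in B
A \ B = {14, 20, 25}
Checking if 12 ∈ A \ B
12 is not in A \ B → False

12 ∉ A \ B


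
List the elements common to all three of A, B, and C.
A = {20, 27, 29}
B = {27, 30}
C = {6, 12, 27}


A ∩ B = {27}
(A ∩ B) ∩ C = {27}

A ∩ B ∩ C = {27}


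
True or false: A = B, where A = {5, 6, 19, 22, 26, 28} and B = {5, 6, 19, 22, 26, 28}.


Two sets are equal iff they have exactly the same elements.
A = {5, 6, 19, 22, 26, 28}
B = {5, 6, 19, 22, 26, 28}
Same elements → A = B

Yes, A = B


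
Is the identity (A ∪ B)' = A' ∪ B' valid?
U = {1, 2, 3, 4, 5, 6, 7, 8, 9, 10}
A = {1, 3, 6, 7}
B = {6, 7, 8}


LHS: A ∪ B = {1, 3, 6, 7, 8}
(A ∪ B)' = U \ (A ∪ B) = {2, 4, 5, 9, 10}
A' = {2, 4, 5, 8, 9, 10}, B' = {1, 2, 3, 4, 5, 9, 10}
Claimed RHS: A' ∪ B' = {1, 2, 3, 4, 5, 8, 9, 10}
Identity is INVALID: LHS = {2, 4, 5, 9, 10} but the RHS claimed here equals {1, 2, 3, 4, 5, 8, 9, 10}. The correct form is (A ∪ B)' = A' ∩ B'.

Identity is invalid: (A ∪ B)' = {2, 4, 5, 9, 10} but A' ∪ B' = {1, 2, 3, 4, 5, 8, 9, 10}. The correct De Morgan law is (A ∪ B)' = A' ∩ B'.


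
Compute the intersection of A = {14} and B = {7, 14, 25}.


A ∩ B = elements in both A and B
A = {14}
B = {7, 14, 25}
A ∩ B = {14}

A ∩ B = {14}


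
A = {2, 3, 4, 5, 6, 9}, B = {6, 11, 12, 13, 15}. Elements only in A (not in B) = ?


A = {2, 3, 4, 5, 6, 9}
B = {6, 11, 12, 13, 15}
Region: only in A (not in B)
Elements: {2, 3, 4, 5, 9}

Elements only in A (not in B): {2, 3, 4, 5, 9}


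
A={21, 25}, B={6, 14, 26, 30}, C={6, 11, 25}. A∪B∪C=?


A ∪ B = {6, 14, 21, 25, 26, 30}
(A ∪ B) ∪ C = {6, 11, 14, 21, 25, 26, 30}

A ∪ B ∪ C = {6, 11, 14, 21, 25, 26, 30}


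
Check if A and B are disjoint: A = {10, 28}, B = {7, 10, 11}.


Disjoint means A ∩ B = ∅.
A ∩ B = {10}
A ∩ B ≠ ∅, so A and B are NOT disjoint.

No, A and B are not disjoint (A ∩ B = {10})


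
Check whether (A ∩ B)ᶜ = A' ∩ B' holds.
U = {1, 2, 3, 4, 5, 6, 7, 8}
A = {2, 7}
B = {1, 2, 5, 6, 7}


LHS: A ∩ B = {2, 7}
(A ∩ B)' = U \ (A ∩ B) = {1, 3, 4, 5, 6, 8}
A' = {1, 3, 4, 5, 6, 8}, B' = {3, 4, 8}
Claimed RHS: A' ∩ B' = {3, 4, 8}
Identity is INVALID: LHS = {1, 3, 4, 5, 6, 8} but the RHS claimed here equals {3, 4, 8}. The correct form is (A ∩ B)' = A' ∪ B'.

Identity is invalid: (A ∩ B)' = {1, 3, 4, 5, 6, 8} but A' ∩ B' = {3, 4, 8}. The correct De Morgan law is (A ∩ B)' = A' ∪ B'.


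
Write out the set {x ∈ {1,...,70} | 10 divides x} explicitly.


Checking each candidate:
Condition: multiples of 10 in {1,...,70}
Result = {10, 20, 30, 40, 50, 60, 70}

{10, 20, 30, 40, 50, 60, 70}


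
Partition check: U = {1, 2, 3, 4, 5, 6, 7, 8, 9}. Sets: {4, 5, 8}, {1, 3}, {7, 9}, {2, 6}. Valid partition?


A partition requires: (1) non-empty parts, (2) pairwise disjoint, (3) union = U
Parts: {4, 5, 8}, {1, 3}, {7, 9}, {2, 6}
Union of parts: {1, 2, 3, 4, 5, 6, 7, 8, 9}
U = {1, 2, 3, 4, 5, 6, 7, 8, 9}
All non-empty? True
Pairwise disjoint? True
Covers U? True

Yes, valid partition


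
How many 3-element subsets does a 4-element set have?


C(n,k) = n! / (k!(n-k)!)
C(4,3) = 4! / (3!1!)
= 4

C(4,3) = 4


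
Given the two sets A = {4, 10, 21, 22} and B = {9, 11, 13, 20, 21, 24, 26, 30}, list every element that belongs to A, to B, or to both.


A ∪ B = all elements in A or B (or both)
A = {4, 10, 21, 22}
B = {9, 11, 13, 20, 21, 24, 26, 30}
A ∪ B = {4, 9, 10, 11, 13, 20, 21, 22, 24, 26, 30}

A ∪ B = {4, 9, 10, 11, 13, 20, 21, 22, 24, 26, 30}


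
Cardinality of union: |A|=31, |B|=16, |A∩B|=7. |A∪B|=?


|A ∪ B| = |A| + |B| - |A ∩ B|
= 31 + 16 - 7
= 40

|A ∪ B| = 40


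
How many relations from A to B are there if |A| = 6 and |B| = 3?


A relation from A to B is any subset of A × B.
|A × B| = 6 × 3 = 18
# relations = 2^|A × B| = 2^18 = 262144

Number of relations = 262144


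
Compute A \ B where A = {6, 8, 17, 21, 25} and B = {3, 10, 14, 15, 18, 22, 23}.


A \ B = elements in A but not in B
A = {6, 8, 17, 21, 25}
B = {3, 10, 14, 15, 18, 22, 23}
Remove from A any elements in B
A \ B = {6, 8, 17, 21, 25}

A \ B = {6, 8, 17, 21, 25}


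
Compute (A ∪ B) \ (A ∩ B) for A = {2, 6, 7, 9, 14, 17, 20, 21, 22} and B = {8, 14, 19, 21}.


A △ B = (A \ B) ∪ (B \ A) = elements in exactly one of A or B
A \ B = {2, 6, 7, 9, 17, 20, 22}
B \ A = {8, 19}
A △ B = {2, 6, 7, 8, 9, 17, 19, 20, 22}

A △ B = {2, 6, 7, 8, 9, 17, 19, 20, 22}


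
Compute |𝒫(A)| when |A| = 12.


Number of subsets = 2^n
= 2^12
= 4096

|P(A)| = 4096


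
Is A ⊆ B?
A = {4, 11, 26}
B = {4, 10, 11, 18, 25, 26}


A ⊆ B means every element of A is in B.
All elements of A are in B.
So A ⊆ B.

Yes, A ⊆ B


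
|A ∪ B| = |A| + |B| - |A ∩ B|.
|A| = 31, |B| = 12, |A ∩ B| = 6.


|A ∪ B| = |A| + |B| - |A ∩ B|
= 31 + 12 - 6
= 37

|A ∪ B| = 37


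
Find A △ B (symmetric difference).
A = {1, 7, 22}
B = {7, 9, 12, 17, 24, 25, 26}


A △ B = (A \ B) ∪ (B \ A) = elements in exactly one of A or B
A \ B = {1, 22}
B \ A = {9, 12, 17, 24, 25, 26}
A △ B = {1, 9, 12, 17, 22, 24, 25, 26}

A △ B = {1, 9, 12, 17, 22, 24, 25, 26}


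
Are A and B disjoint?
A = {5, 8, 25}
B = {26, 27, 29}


Disjoint means A ∩ B = ∅.
A ∩ B = ∅
A ∩ B = ∅, so A and B are disjoint.

Yes, A and B are disjoint


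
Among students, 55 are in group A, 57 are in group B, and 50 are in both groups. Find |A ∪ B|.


|A ∪ B| = |A| + |B| - |A ∩ B|
= 55 + 57 - 50
= 62

|A ∪ B| = 62


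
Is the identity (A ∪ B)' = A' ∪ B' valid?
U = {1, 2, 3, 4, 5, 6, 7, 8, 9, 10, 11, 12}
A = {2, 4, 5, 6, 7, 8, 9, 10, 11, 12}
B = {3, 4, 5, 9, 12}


LHS: A ∪ B = {2, 3, 4, 5, 6, 7, 8, 9, 10, 11, 12}
(A ∪ B)' = U \ (A ∪ B) = {1}
A' = {1, 3}, B' = {1, 2, 6, 7, 8, 10, 11}
Claimed RHS: A' ∪ B' = {1, 2, 3, 6, 7, 8, 10, 11}
Identity is INVALID: LHS = {1} but the RHS claimed here equals {1, 2, 3, 6, 7, 8, 10, 11}. The correct form is (A ∪ B)' = A' ∩ B'.

Identity is invalid: (A ∪ B)' = {1} but A' ∪ B' = {1, 2, 3, 6, 7, 8, 10, 11}. The correct De Morgan law is (A ∪ B)' = A' ∩ B'.


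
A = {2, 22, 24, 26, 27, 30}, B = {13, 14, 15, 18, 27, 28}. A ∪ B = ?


A ∪ B = all elements in A or B (or both)
A = {2, 22, 24, 26, 27, 30}
B = {13, 14, 15, 18, 27, 28}
A ∪ B = {2, 13, 14, 15, 18, 22, 24, 26, 27, 28, 30}

A ∪ B = {2, 13, 14, 15, 18, 22, 24, 26, 27, 28, 30}


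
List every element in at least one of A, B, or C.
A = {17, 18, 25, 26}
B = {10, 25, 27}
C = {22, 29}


A ∪ B = {10, 17, 18, 25, 26, 27}
(A ∪ B) ∪ C = {10, 17, 18, 22, 25, 26, 27, 29}

A ∪ B ∪ C = {10, 17, 18, 22, 25, 26, 27, 29}


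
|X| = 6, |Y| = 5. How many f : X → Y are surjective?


n = |X| = 6, k = |Y| = 5. Surjections via inclusion-exclusion:
S(n,k) = Σ(-1)^i × C(k,i) × (k-i)^n, i=0 to k
i=0: (-1)^0×C(5,0)×5^6 = 15625
i=1: (-1)^1×C(5,1)×4^6 = -20480
i=2: (-1)^2×C(5,2)×3^6 = 7290
i=3: (-1)^3×C(5,3)×2^6 = -640
i=4: (-1)^4×C(5,4)×1^6 = 5
i=5: (-1)^5×C(5,5)×0^6 = 0
Total = 1800

Number of surjections = 1800


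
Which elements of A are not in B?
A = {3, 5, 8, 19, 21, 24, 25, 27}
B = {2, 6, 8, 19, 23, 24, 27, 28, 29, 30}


A \ B = elements in A but not in B
A = {3, 5, 8, 19, 21, 24, 25, 27}
B = {2, 6, 8, 19, 23, 24, 27, 28, 29, 30}
Remove from A any elements in B
A \ B = {3, 5, 21, 25}

A \ B = {3, 5, 21, 25}


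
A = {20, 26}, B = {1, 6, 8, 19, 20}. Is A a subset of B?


A ⊆ B means every element of A is in B.
Elements in A not in B: {26}
So A ⊄ B.

No, A ⊄ B


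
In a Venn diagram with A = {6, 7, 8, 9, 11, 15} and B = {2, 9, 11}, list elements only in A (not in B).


A = {6, 7, 8, 9, 11, 15}
B = {2, 9, 11}
Region: only in A (not in B)
Elements: {6, 7, 8, 15}

Elements only in A (not in B): {6, 7, 8, 15}


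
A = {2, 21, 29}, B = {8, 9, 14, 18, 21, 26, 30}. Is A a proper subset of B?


A ⊂ B requires: A ⊆ B AND A ≠ B.
A ⊆ B? No
A ⊄ B, so A is not a proper subset.

No, A is not a proper subset of B


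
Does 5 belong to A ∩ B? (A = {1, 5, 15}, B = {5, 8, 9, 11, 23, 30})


A = {1, 5, 15}, B = {5, 8, 9, 11, 23, 30}
A ∩ B = elements in both A and B
A ∩ B = {5}
Checking if 5 ∈ A ∩ B
5 is in A ∩ B → True

5 ∈ A ∩ B


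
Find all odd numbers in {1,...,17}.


Checking each candidate:
Condition: odd numbers in {1,...,17}
Result = {1, 3, 5, 7, 9, 11, 13, 15, 17}

{1, 3, 5, 7, 9, 11, 13, 15, 17}


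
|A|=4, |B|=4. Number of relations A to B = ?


A relation from A to B is any subset of A × B.
|A × B| = 4 × 4 = 16
# relations = 2^|A × B| = 2^16 = 65536

Number of relations = 65536


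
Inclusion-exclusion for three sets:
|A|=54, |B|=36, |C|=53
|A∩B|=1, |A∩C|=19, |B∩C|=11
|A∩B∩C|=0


|A∪B∪C| = |A|+|B|+|C| - |A∩B|-|A∩C|-|B∩C| + |A∩B∩C|
= 54+36+53 - 1-19-11 + 0
= 143 - 31 + 0
= 112

|A ∪ B ∪ C| = 112


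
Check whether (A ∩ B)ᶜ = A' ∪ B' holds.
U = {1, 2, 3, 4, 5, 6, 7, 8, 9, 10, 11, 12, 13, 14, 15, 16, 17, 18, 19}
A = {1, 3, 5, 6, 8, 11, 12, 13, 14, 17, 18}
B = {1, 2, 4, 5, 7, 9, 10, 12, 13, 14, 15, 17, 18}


LHS: A ∩ B = {1, 5, 12, 13, 14, 17, 18}
(A ∩ B)' = U \ (A ∩ B) = {2, 3, 4, 6, 7, 8, 9, 10, 11, 15, 16, 19}
A' = {2, 4, 7, 9, 10, 15, 16, 19}, B' = {3, 6, 8, 11, 16, 19}
Claimed RHS: A' ∪ B' = {2, 3, 4, 6, 7, 8, 9, 10, 11, 15, 16, 19}
Identity is VALID: LHS = RHS = {2, 3, 4, 6, 7, 8, 9, 10, 11, 15, 16, 19} ✓

Identity is valid. (A ∩ B)' = A' ∪ B' = {2, 3, 4, 6, 7, 8, 9, 10, 11, 15, 16, 19}


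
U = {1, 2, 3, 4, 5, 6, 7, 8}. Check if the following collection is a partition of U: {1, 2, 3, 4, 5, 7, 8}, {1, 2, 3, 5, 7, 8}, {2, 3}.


A partition requires: (1) non-empty parts, (2) pairwise disjoint, (3) union = U
Parts: {1, 2, 3, 4, 5, 7, 8}, {1, 2, 3, 5, 7, 8}, {2, 3}
Union of parts: {1, 2, 3, 4, 5, 7, 8}
U = {1, 2, 3, 4, 5, 6, 7, 8}
All non-empty? True
Pairwise disjoint? False
Covers U? False

No, not a valid partition


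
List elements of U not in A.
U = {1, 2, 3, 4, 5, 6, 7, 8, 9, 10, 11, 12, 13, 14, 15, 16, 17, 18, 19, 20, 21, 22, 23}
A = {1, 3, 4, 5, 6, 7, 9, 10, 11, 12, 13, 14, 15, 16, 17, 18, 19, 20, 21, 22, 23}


Aᶜ = U \ A = elements in U but not in A
U = {1, 2, 3, 4, 5, 6, 7, 8, 9, 10, 11, 12, 13, 14, 15, 16, 17, 18, 19, 20, 21, 22, 23}
A = {1, 3, 4, 5, 6, 7, 9, 10, 11, 12, 13, 14, 15, 16, 17, 18, 19, 20, 21, 22, 23}
Aᶜ = {2, 8}

Aᶜ = {2, 8}


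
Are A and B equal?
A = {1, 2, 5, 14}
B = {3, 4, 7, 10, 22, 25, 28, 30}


Two sets are equal iff they have exactly the same elements.
A = {1, 2, 5, 14}
B = {3, 4, 7, 10, 22, 25, 28, 30}
Differences: {1, 2, 3, 4, 5, 7, 10, 14, 22, 25, 28, 30}
A ≠ B

No, A ≠ B


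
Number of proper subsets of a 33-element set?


Total subsets = 2^n = 2^33 = 8589934592
Proper subsets exclude the set itself: 2^n - 1
= 8589934592 - 1
= 8589934591

Number of proper subsets = 8589934591


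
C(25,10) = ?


C(n,k) = n! / (k!(n-k)!)
C(25,10) = 25! / (10!15!)
= 3268760

C(25,10) = 3268760


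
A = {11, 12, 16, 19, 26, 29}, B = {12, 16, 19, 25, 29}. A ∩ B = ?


A ∩ B = elements in both A and B
A = {11, 12, 16, 19, 26, 29}
B = {12, 16, 19, 25, 29}
A ∩ B = {12, 16, 19, 29}

A ∩ B = {12, 16, 19, 29}


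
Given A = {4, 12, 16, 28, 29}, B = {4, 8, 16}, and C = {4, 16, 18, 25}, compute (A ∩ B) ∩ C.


A ∩ B = {4, 16}
(A ∩ B) ∩ C = {4, 16}

A ∩ B ∩ C = {4, 16}


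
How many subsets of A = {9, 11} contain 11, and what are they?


A subset of A contains 11 iff the remaining 1 elements form any subset of A \ {11}.
Count: 2^(n-1) = 2^1 = 2
Subsets containing 11: {11}, {9, 11}

Subsets containing 11 (2 total): {11}, {9, 11}


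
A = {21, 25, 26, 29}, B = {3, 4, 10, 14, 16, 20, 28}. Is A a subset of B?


A ⊆ B means every element of A is in B.
Elements in A not in B: {21, 25, 26, 29}
So A ⊄ B.

No, A ⊄ B


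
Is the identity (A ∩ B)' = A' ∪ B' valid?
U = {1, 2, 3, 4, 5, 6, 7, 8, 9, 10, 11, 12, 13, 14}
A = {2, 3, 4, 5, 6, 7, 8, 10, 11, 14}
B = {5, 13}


LHS: A ∩ B = {5}
(A ∩ B)' = U \ (A ∩ B) = {1, 2, 3, 4, 6, 7, 8, 9, 10, 11, 12, 13, 14}
A' = {1, 9, 12, 13}, B' = {1, 2, 3, 4, 6, 7, 8, 9, 10, 11, 12, 14}
Claimed RHS: A' ∪ B' = {1, 2, 3, 4, 6, 7, 8, 9, 10, 11, 12, 13, 14}
Identity is VALID: LHS = RHS = {1, 2, 3, 4, 6, 7, 8, 9, 10, 11, 12, 13, 14} ✓

Identity is valid. (A ∩ B)' = A' ∪ B' = {1, 2, 3, 4, 6, 7, 8, 9, 10, 11, 12, 13, 14}


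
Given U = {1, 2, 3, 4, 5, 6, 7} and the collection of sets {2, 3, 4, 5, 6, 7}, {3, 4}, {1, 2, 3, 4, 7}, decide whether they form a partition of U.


A partition requires: (1) non-empty parts, (2) pairwise disjoint, (3) union = U
Parts: {2, 3, 4, 5, 6, 7}, {3, 4}, {1, 2, 3, 4, 7}
Union of parts: {1, 2, 3, 4, 5, 6, 7}
U = {1, 2, 3, 4, 5, 6, 7}
All non-empty? True
Pairwise disjoint? False
Covers U? True

No, not a valid partition


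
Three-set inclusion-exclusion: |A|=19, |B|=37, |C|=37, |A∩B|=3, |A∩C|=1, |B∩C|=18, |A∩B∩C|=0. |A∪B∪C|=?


|A∪B∪C| = |A|+|B|+|C| - |A∩B|-|A∩C|-|B∩C| + |A∩B∩C|
= 19+37+37 - 3-1-18 + 0
= 93 - 22 + 0
= 71

|A ∪ B ∪ C| = 71


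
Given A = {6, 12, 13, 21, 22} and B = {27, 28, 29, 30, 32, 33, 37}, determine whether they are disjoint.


Disjoint means A ∩ B = ∅.
A ∩ B = ∅
A ∩ B = ∅, so A and B are disjoint.

Yes, A and B are disjoint


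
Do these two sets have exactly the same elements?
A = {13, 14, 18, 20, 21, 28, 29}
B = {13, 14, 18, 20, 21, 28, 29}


Two sets are equal iff they have exactly the same elements.
A = {13, 14, 18, 20, 21, 28, 29}
B = {13, 14, 18, 20, 21, 28, 29}
Same elements → A = B

Yes, A = B


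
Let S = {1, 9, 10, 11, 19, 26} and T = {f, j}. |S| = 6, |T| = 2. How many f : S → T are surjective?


n = |S| = 6, k = |T| = 2. Surjections via inclusion-exclusion:
S(n,k) = Σ(-1)^i × C(k,i) × (k-i)^n, i=0 to k
i=0: (-1)^0×C(2,0)×2^6 = 64
i=1: (-1)^1×C(2,1)×1^6 = -2
i=2: (-1)^2×C(2,2)×0^6 = 0
Total = 62

Number of surjections = 62


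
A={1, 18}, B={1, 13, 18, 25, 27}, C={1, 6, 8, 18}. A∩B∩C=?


A ∩ B = {1, 18}
(A ∩ B) ∩ C = {1, 18}

A ∩ B ∩ C = {1, 18}


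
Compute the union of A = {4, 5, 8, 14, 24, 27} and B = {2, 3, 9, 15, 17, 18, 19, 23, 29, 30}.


A ∪ B = all elements in A or B (or both)
A = {4, 5, 8, 14, 24, 27}
B = {2, 3, 9, 15, 17, 18, 19, 23, 29, 30}
A ∪ B = {2, 3, 4, 5, 8, 9, 14, 15, 17, 18, 19, 23, 24, 27, 29, 30}

A ∪ B = {2, 3, 4, 5, 8, 9, 14, 15, 17, 18, 19, 23, 24, 27, 29, 30}


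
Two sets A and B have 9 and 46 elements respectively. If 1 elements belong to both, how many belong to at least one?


|A ∪ B| = |A| + |B| - |A ∩ B|
= 9 + 46 - 1
= 54

|A ∪ B| = 54


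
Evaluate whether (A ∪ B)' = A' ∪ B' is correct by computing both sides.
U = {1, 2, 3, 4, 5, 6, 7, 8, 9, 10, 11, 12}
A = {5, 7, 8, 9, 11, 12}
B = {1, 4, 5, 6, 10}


LHS: A ∪ B = {1, 4, 5, 6, 7, 8, 9, 10, 11, 12}
(A ∪ B)' = U \ (A ∪ B) = {2, 3}
A' = {1, 2, 3, 4, 6, 10}, B' = {2, 3, 7, 8, 9, 11, 12}
Claimed RHS: A' ∪ B' = {1, 2, 3, 4, 6, 7, 8, 9, 10, 11, 12}
Identity is INVALID: LHS = {2, 3} but the RHS claimed here equals {1, 2, 3, 4, 6, 7, 8, 9, 10, 11, 12}. The correct form is (A ∪ B)' = A' ∩ B'.

Identity is invalid: (A ∪ B)' = {2, 3} but A' ∪ B' = {1, 2, 3, 4, 6, 7, 8, 9, 10, 11, 12}. The correct De Morgan law is (A ∪ B)' = A' ∩ B'.


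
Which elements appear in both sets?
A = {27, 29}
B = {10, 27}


A ∩ B = elements in both A and B
A = {27, 29}
B = {10, 27}
A ∩ B = {27}

A ∩ B = {27}


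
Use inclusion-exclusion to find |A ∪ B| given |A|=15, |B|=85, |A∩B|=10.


|A ∪ B| = |A| + |B| - |A ∩ B|
= 15 + 85 - 10
= 90

|A ∪ B| = 90


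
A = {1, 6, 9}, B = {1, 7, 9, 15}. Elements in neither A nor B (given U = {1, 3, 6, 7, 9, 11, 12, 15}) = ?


A = {1, 6, 9}
B = {1, 7, 9, 15}
Region: in neither A nor B (given U = {1, 3, 6, 7, 9, 11, 12, 15})
Elements: {3, 11, 12}

Elements in neither A nor B (given U = {1, 3, 6, 7, 9, 11, 12, 15}): {3, 11, 12}


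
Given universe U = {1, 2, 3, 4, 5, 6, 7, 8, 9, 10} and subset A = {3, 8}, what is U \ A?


Aᶜ = U \ A = elements in U but not in A
U = {1, 2, 3, 4, 5, 6, 7, 8, 9, 10}
A = {3, 8}
Aᶜ = {1, 2, 4, 5, 6, 7, 9, 10}

Aᶜ = {1, 2, 4, 5, 6, 7, 9, 10}


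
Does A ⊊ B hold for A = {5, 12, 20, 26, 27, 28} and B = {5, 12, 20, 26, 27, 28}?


A ⊂ B requires: A ⊆ B AND A ≠ B.
A ⊆ B? Yes
A = B? Yes
A = B, so A is not a PROPER subset.

No, A is not a proper subset of B


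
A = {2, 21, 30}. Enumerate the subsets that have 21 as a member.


A subset of A contains 21 iff the remaining 2 elements form any subset of A \ {21}.
Count: 2^(n-1) = 2^2 = 4
Subsets containing 21: {21}, {2, 21}, {21, 30}, {2, 21, 30}

Subsets containing 21 (4 total): {21}, {2, 21}, {21, 30}, {2, 21, 30}


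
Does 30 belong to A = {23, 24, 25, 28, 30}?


A = {23, 24, 25, 28, 30}
Checking if 30 is in A
30 is in A → True

30 ∈ A


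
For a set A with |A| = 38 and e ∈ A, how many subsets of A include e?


Subsets of A containing e correspond to subsets of A \ {e}, which has 37 elements.
Count = 2^(n-1) = 2^37
= 137438953472

Number of subsets containing e = 137438953472


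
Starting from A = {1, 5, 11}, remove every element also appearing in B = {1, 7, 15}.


A \ B = elements in A but not in B
A = {1, 5, 11}
B = {1, 7, 15}
Remove from A any elements in B
A \ B = {5, 11}

A \ B = {5, 11}


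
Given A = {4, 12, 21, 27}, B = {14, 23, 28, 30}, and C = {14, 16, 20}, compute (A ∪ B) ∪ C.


A ∪ B = {4, 12, 14, 21, 23, 27, 28, 30}
(A ∪ B) ∪ C = {4, 12, 14, 16, 20, 21, 23, 27, 28, 30}

A ∪ B ∪ C = {4, 12, 14, 16, 20, 21, 23, 27, 28, 30}


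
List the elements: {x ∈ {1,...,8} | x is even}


Checking each candidate:
Condition: even numbers in {1,...,8}
Result = {2, 4, 6, 8}

{2, 4, 6, 8}


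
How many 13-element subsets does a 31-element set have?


C(n,k) = n! / (k!(n-k)!)
C(31,13) = 31! / (13!18!)
= 206253075

C(31,13) = 206253075


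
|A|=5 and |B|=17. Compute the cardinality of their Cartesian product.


|A × B| = |A| × |B|
= 5 × 17
= 85

|A × B| = 85


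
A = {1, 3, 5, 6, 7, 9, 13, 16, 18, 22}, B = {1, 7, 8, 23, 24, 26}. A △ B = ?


A △ B = (A \ B) ∪ (B \ A) = elements in exactly one of A or B
A \ B = {3, 5, 6, 9, 13, 16, 18, 22}
B \ A = {8, 23, 24, 26}
A △ B = {3, 5, 6, 8, 9, 13, 16, 18, 22, 23, 24, 26}

A △ B = {3, 5, 6, 8, 9, 13, 16, 18, 22, 23, 24, 26}


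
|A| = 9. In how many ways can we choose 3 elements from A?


C(n,k) = n! / (k!(n-k)!)
C(9,3) = 9! / (3!6!)
= 84

C(9,3) = 84


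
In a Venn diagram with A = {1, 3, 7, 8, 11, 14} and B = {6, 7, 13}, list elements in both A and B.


A = {1, 3, 7, 8, 11, 14}
B = {6, 7, 13}
Region: in both A and B
Elements: {7}

Elements in both A and B: {7}


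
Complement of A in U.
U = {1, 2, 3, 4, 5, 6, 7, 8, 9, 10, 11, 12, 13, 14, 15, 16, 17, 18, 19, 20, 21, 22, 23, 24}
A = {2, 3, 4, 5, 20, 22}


Aᶜ = U \ A = elements in U but not in A
U = {1, 2, 3, 4, 5, 6, 7, 8, 9, 10, 11, 12, 13, 14, 15, 16, 17, 18, 19, 20, 21, 22, 23, 24}
A = {2, 3, 4, 5, 20, 22}
Aᶜ = {1, 6, 7, 8, 9, 10, 11, 12, 13, 14, 15, 16, 17, 18, 19, 21, 23, 24}

Aᶜ = {1, 6, 7, 8, 9, 10, 11, 12, 13, 14, 15, 16, 17, 18, 19, 21, 23, 24}


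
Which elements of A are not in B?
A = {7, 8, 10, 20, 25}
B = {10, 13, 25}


A \ B = elements in A but not in B
A = {7, 8, 10, 20, 25}
B = {10, 13, 25}
Remove from A any elements in B
A \ B = {7, 8, 20}

A \ B = {7, 8, 20}


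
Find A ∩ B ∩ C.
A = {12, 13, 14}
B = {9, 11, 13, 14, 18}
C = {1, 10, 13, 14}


A ∩ B = {13, 14}
(A ∩ B) ∩ C = {13, 14}

A ∩ B ∩ C = {13, 14}


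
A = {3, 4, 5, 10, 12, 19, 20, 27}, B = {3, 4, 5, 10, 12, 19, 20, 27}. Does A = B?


Two sets are equal iff they have exactly the same elements.
A = {3, 4, 5, 10, 12, 19, 20, 27}
B = {3, 4, 5, 10, 12, 19, 20, 27}
Same elements → A = B

Yes, A = B


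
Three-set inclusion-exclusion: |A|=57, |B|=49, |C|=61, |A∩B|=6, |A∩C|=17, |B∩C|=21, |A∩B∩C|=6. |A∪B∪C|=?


|A∪B∪C| = |A|+|B|+|C| - |A∩B|-|A∩C|-|B∩C| + |A∩B∩C|
= 57+49+61 - 6-17-21 + 6
= 167 - 44 + 6
= 129

|A ∪ B ∪ C| = 129


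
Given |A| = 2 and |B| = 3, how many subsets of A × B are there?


A relation from A to B is any subset of A × B.
|A × B| = 2 × 3 = 6
# relations = 2^|A × B| = 2^6 = 64

Number of relations = 64


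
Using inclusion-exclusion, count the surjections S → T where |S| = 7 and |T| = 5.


n = |S| = 7, k = |T| = 5. Surjections via inclusion-exclusion:
S(n,k) = Σ(-1)^i × C(k,i) × (k-i)^n, i=0 to k
i=0: (-1)^0×C(5,0)×5^7 = 78125
i=1: (-1)^1×C(5,1)×4^7 = -81920
i=2: (-1)^2×C(5,2)×3^7 = 21870
i=3: (-1)^3×C(5,3)×2^7 = -1280
i=4: (-1)^4×C(5,4)×1^7 = 5
i=5: (-1)^5×C(5,5)×0^7 = 0
Total = 16800

Number of surjections = 16800


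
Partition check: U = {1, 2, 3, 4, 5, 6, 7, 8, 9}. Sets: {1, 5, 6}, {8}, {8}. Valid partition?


A partition requires: (1) non-empty parts, (2) pairwise disjoint, (3) union = U
Parts: {1, 5, 6}, {8}, {8}
Union of parts: {1, 5, 6, 8}
U = {1, 2, 3, 4, 5, 6, 7, 8, 9}
All non-empty? True
Pairwise disjoint? False
Covers U? False

No, not a valid partition


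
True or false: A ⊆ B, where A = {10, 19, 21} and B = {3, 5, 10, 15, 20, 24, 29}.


A ⊆ B means every element of A is in B.
Elements in A not in B: {19, 21}
So A ⊄ B.

No, A ⊄ B


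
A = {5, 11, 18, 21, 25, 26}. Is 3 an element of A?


A = {5, 11, 18, 21, 25, 26}
Checking if 3 is in A
3 is not in A → False

3 ∉ A


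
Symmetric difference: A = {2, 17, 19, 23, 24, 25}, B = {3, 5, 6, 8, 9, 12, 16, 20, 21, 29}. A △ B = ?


A △ B = (A \ B) ∪ (B \ A) = elements in exactly one of A or B
A \ B = {2, 17, 19, 23, 24, 25}
B \ A = {3, 5, 6, 8, 9, 12, 16, 20, 21, 29}
A △ B = {2, 3, 5, 6, 8, 9, 12, 16, 17, 19, 20, 21, 23, 24, 25, 29}

A △ B = {2, 3, 5, 6, 8, 9, 12, 16, 17, 19, 20, 21, 23, 24, 25, 29}


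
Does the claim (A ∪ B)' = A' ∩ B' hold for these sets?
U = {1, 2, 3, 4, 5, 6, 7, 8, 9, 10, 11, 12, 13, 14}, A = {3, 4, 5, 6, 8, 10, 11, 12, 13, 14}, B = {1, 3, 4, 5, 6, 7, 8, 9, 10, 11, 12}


LHS: A ∪ B = {1, 3, 4, 5, 6, 7, 8, 9, 10, 11, 12, 13, 14}
(A ∪ B)' = U \ (A ∪ B) = {2}
A' = {1, 2, 7, 9}, B' = {2, 13, 14}
Claimed RHS: A' ∩ B' = {2}
Identity is VALID: LHS = RHS = {2} ✓

Identity is valid. (A ∪ B)' = A' ∩ B' = {2}


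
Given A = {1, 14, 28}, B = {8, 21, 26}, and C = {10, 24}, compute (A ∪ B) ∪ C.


A ∪ B = {1, 8, 14, 21, 26, 28}
(A ∪ B) ∪ C = {1, 8, 10, 14, 21, 24, 26, 28}

A ∪ B ∪ C = {1, 8, 10, 14, 21, 24, 26, 28}


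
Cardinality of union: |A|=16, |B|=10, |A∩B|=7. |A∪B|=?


|A ∪ B| = |A| + |B| - |A ∩ B|
= 16 + 10 - 7
= 19

|A ∪ B| = 19


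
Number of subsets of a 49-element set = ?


Number of subsets = 2^n
= 2^49
= 562949953421312

|P(A)| = 562949953421312


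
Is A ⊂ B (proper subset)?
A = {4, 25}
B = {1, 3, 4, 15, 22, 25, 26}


A ⊂ B requires: A ⊆ B AND A ≠ B.
A ⊆ B? Yes
A = B? No
A ⊂ B: Yes (A is a proper subset of B)

Yes, A ⊂ B


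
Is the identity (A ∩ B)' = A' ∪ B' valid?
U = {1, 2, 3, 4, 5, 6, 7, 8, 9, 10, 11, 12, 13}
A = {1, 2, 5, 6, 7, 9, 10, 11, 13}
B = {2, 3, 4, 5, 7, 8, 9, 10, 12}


LHS: A ∩ B = {2, 5, 7, 9, 10}
(A ∩ B)' = U \ (A ∩ B) = {1, 3, 4, 6, 8, 11, 12, 13}
A' = {3, 4, 8, 12}, B' = {1, 6, 11, 13}
Claimed RHS: A' ∪ B' = {1, 3, 4, 6, 8, 11, 12, 13}
Identity is VALID: LHS = RHS = {1, 3, 4, 6, 8, 11, 12, 13} ✓

Identity is valid. (A ∩ B)' = A' ∪ B' = {1, 3, 4, 6, 8, 11, 12, 13}


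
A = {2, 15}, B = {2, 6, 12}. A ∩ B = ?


A ∩ B = elements in both A and B
A = {2, 15}
B = {2, 6, 12}
A ∩ B = {2}

A ∩ B = {2}


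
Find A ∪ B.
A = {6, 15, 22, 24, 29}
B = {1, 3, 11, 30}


A ∪ B = all elements in A or B (or both)
A = {6, 15, 22, 24, 29}
B = {1, 3, 11, 30}
A ∪ B = {1, 3, 6, 11, 15, 22, 24, 29, 30}

A ∪ B = {1, 3, 6, 11, 15, 22, 24, 29, 30}


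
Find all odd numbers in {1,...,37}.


Checking each candidate:
Condition: odd numbers in {1,...,37}
Result = {1, 3, 5, 7, 9, 11, 13, 15, 17, 19, 21, 23, 25, 27, 29, 31, 33, 35, 37}

{1, 3, 5, 7, 9, 11, 13, 15, 17, 19, 21, 23, 25, 27, 29, 31, 33, 35, 37}


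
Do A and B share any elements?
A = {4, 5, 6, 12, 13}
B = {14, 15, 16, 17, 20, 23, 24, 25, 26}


Disjoint means A ∩ B = ∅.
A ∩ B = ∅
A ∩ B = ∅, so A and B are disjoint.

No — A and B share no elements (A ∩ B = ∅), so they are disjoint


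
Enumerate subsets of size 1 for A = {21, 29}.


|A| = 2, so A has C(2,1) = 2 subsets of size 1.
Enumerate by choosing 1 elements from A at a time:
{21}, {29}

1-element subsets (2 total): {21}, {29}


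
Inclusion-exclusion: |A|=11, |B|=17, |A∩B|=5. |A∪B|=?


|A ∪ B| = |A| + |B| - |A ∩ B|
= 11 + 17 - 5
= 23

|A ∪ B| = 23


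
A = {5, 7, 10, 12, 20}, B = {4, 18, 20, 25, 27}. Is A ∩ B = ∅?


Disjoint means A ∩ B = ∅.
A ∩ B = {20}
A ∩ B ≠ ∅, so A and B are NOT disjoint.

No, A and B are not disjoint (A ∩ B = {20})


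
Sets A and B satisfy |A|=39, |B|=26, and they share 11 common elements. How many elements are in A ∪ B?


|A ∪ B| = |A| + |B| - |A ∩ B|
= 39 + 26 - 11
= 54

|A ∪ B| = 54


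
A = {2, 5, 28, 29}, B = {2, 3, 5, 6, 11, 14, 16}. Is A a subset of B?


A ⊆ B means every element of A is in B.
Elements in A not in B: {28, 29}
So A ⊄ B.

No, A ⊄ B


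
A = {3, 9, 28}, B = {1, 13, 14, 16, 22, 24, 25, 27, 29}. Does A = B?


Two sets are equal iff they have exactly the same elements.
A = {3, 9, 28}
B = {1, 13, 14, 16, 22, 24, 25, 27, 29}
Differences: {1, 3, 9, 13, 14, 16, 22, 24, 25, 27, 28, 29}
A ≠ B

No, A ≠ B


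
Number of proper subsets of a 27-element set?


Total subsets = 2^n = 2^27 = 134217728
Proper subsets exclude the set itself: 2^n - 1
= 134217728 - 1
= 134217727

Number of proper subsets = 134217727


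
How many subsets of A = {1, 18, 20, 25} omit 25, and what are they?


A subset of A that omits 25 is a subset of A \ {25}, so there are 2^(n-1) = 2^3 = 8 of them.
Subsets excluding 25: ∅, {1}, {18}, {20}, {1, 18}, {1, 20}, {18, 20}, {1, 18, 20}

Subsets excluding 25 (8 total): ∅, {1}, {18}, {20}, {1, 18}, {1, 20}, {18, 20}, {1, 18, 20}


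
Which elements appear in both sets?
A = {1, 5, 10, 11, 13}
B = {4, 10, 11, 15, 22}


A ∩ B = elements in both A and B
A = {1, 5, 10, 11, 13}
B = {4, 10, 11, 15, 22}
A ∩ B = {10, 11}

A ∩ B = {10, 11}


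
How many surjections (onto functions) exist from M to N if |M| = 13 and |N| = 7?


n = |M| = 13, k = |N| = 7. Surjections via inclusion-exclusion:
S(n,k) = Σ(-1)^i × C(k,i) × (k-i)^n, i=0 to k
i=0: (-1)^0×C(7,0)×7^13 = 96889010407
i=1: (-1)^1×C(7,1)×6^13 = -91424858112
i=2: (-1)^2×C(7,2)×5^13 = 25634765625
i=3: (-1)^3×C(7,3)×4^13 = -2348810240
i=4: (-1)^4×C(7,4)×3^13 = 55801305
i=5: (-1)^5×C(7,5)×2^13 = -172032
i=6: (-1)^6×C(7,6)×1^13 = 7
i=7: (-1)^7×C(7,7)×0^13 = 0
Total = 28805736960

Number of surjections = 28805736960


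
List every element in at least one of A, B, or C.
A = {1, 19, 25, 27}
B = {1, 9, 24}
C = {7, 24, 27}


A ∪ B = {1, 9, 19, 24, 25, 27}
(A ∪ B) ∪ C = {1, 7, 9, 19, 24, 25, 27}

A ∪ B ∪ C = {1, 7, 9, 19, 24, 25, 27}


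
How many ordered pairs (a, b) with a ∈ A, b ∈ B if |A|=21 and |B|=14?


|A × B| = |A| × |B|
= 21 × 14
= 294

|A × B| = 294


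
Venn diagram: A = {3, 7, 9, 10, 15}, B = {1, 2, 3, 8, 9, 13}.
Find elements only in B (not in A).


A = {3, 7, 9, 10, 15}
B = {1, 2, 3, 8, 9, 13}
Region: only in B (not in A)
Elements: {1, 2, 8, 13}

Elements only in B (not in A): {1, 2, 8, 13}


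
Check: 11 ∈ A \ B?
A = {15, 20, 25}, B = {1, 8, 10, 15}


A = {15, 20, 25}, B = {1, 8, 10, 15}
A \ B = elements in A but not in B
A \ B = {20, 25}
Checking if 11 ∈ A \ B
11 is not in A \ B → False

11 ∉ A \ B


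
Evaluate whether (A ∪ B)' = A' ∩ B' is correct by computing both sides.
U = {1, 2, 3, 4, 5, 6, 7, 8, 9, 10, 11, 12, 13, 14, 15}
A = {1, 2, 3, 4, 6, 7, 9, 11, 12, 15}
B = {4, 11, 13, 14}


LHS: A ∪ B = {1, 2, 3, 4, 6, 7, 9, 11, 12, 13, 14, 15}
(A ∪ B)' = U \ (A ∪ B) = {5, 8, 10}
A' = {5, 8, 10, 13, 14}, B' = {1, 2, 3, 5, 6, 7, 8, 9, 10, 12, 15}
Claimed RHS: A' ∩ B' = {5, 8, 10}
Identity is VALID: LHS = RHS = {5, 8, 10} ✓

Identity is valid. (A ∪ B)' = A' ∩ B' = {5, 8, 10}


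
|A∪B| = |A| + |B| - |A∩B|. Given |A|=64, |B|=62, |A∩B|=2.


|A ∪ B| = |A| + |B| - |A ∩ B|
= 64 + 62 - 2
= 124

|A ∪ B| = 124


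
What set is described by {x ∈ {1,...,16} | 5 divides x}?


Checking each candidate:
Condition: multiples of 5 in {1,...,16}
Result = {5, 10, 15}

{5, 10, 15}


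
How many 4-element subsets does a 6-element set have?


C(n,k) = n! / (k!(n-k)!)
C(6,4) = 6! / (4!2!)
= 15

C(6,4) = 15


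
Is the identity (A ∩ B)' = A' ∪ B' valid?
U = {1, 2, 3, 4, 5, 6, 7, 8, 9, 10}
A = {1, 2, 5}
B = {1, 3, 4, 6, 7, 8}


LHS: A ∩ B = {1}
(A ∩ B)' = U \ (A ∩ B) = {2, 3, 4, 5, 6, 7, 8, 9, 10}
A' = {3, 4, 6, 7, 8, 9, 10}, B' = {2, 5, 9, 10}
Claimed RHS: A' ∪ B' = {2, 3, 4, 5, 6, 7, 8, 9, 10}
Identity is VALID: LHS = RHS = {2, 3, 4, 5, 6, 7, 8, 9, 10} ✓

Identity is valid. (A ∩ B)' = A' ∪ B' = {2, 3, 4, 5, 6, 7, 8, 9, 10}


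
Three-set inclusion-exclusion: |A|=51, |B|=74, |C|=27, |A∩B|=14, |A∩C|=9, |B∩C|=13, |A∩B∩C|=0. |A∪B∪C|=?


|A∪B∪C| = |A|+|B|+|C| - |A∩B|-|A∩C|-|B∩C| + |A∩B∩C|
= 51+74+27 - 14-9-13 + 0
= 152 - 36 + 0
= 116

|A ∪ B ∪ C| = 116


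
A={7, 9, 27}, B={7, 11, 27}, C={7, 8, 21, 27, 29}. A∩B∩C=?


A ∩ B = {7, 27}
(A ∩ B) ∩ C = {7, 27}

A ∩ B ∩ C = {7, 27}


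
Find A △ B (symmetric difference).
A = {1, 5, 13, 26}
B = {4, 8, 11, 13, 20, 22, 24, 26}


A △ B = (A \ B) ∪ (B \ A) = elements in exactly one of A or B
A \ B = {1, 5}
B \ A = {4, 8, 11, 20, 22, 24}
A △ B = {1, 4, 5, 8, 11, 20, 22, 24}

A △ B = {1, 4, 5, 8, 11, 20, 22, 24}


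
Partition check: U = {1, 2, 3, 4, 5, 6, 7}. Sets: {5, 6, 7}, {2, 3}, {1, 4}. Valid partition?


A partition requires: (1) non-empty parts, (2) pairwise disjoint, (3) union = U
Parts: {5, 6, 7}, {2, 3}, {1, 4}
Union of parts: {1, 2, 3, 4, 5, 6, 7}
U = {1, 2, 3, 4, 5, 6, 7}
All non-empty? True
Pairwise disjoint? True
Covers U? True

Yes, valid partition


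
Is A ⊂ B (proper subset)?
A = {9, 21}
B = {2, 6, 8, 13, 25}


A ⊂ B requires: A ⊆ B AND A ≠ B.
A ⊆ B? No
A ⊄ B, so A is not a proper subset.

No, A is not a proper subset of B


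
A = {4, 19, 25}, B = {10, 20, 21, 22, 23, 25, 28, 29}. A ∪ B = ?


A ∪ B = all elements in A or B (or both)
A = {4, 19, 25}
B = {10, 20, 21, 22, 23, 25, 28, 29}
A ∪ B = {4, 10, 19, 20, 21, 22, 23, 25, 28, 29}

A ∪ B = {4, 10, 19, 20, 21, 22, 23, 25, 28, 29}


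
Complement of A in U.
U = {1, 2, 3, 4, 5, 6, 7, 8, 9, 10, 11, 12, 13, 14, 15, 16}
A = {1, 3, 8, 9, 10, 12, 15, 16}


Aᶜ = U \ A = elements in U but not in A
U = {1, 2, 3, 4, 5, 6, 7, 8, 9, 10, 11, 12, 13, 14, 15, 16}
A = {1, 3, 8, 9, 10, 12, 15, 16}
Aᶜ = {2, 4, 5, 6, 7, 11, 13, 14}

Aᶜ = {2, 4, 5, 6, 7, 11, 13, 14}


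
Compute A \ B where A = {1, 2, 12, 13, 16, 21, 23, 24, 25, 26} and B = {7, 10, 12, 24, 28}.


A \ B = elements in A but not in B
A = {1, 2, 12, 13, 16, 21, 23, 24, 25, 26}
B = {7, 10, 12, 24, 28}
Remove from A any elements in B
A \ B = {1, 2, 13, 16, 21, 23, 25, 26}

A \ B = {1, 2, 13, 16, 21, 23, 25, 26}


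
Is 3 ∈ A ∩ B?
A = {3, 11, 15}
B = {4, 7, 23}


A = {3, 11, 15}, B = {4, 7, 23}
A ∩ B = elements in both A and B
A ∩ B = ∅
Checking if 3 ∈ A ∩ B
3 is not in A ∩ B → False

3 ∉ A ∩ B


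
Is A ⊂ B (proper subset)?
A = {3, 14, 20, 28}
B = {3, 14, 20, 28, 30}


A ⊂ B requires: A ⊆ B AND A ≠ B.
A ⊆ B? Yes
A = B? No
A ⊂ B: Yes (A is a proper subset of B)

Yes, A ⊂ B


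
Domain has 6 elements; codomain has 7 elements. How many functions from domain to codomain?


Each of |A| = 6 inputs maps to any of |B| = 7 outputs.
# functions = |B|^|A| = 7^6
= 117649

Number of functions = 117649


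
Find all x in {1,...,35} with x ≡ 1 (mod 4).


Checking each candidate:
Condition: x in {1,...,35} with x ≡ 1 (mod 4)
Result = {1, 5, 9, 13, 17, 21, 25, 29, 33}

{1, 5, 9, 13, 17, 21, 25, 29, 33}


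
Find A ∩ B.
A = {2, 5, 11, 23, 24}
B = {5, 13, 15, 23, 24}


A ∩ B = elements in both A and B
A = {2, 5, 11, 23, 24}
B = {5, 13, 15, 23, 24}
A ∩ B = {5, 23, 24}

A ∩ B = {5, 23, 24}


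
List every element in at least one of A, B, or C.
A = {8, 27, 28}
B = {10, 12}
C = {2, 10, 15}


A ∪ B = {8, 10, 12, 27, 28}
(A ∪ B) ∪ C = {2, 8, 10, 12, 15, 27, 28}

A ∪ B ∪ C = {2, 8, 10, 12, 15, 27, 28}


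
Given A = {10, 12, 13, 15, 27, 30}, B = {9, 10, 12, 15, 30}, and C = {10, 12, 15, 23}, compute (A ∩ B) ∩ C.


A ∩ B = {10, 12, 15, 30}
(A ∩ B) ∩ C = {10, 12, 15}

A ∩ B ∩ C = {10, 12, 15}


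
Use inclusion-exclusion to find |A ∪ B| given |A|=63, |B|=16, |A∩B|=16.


|A ∪ B| = |A| + |B| - |A ∩ B|
= 63 + 16 - 16
= 63

|A ∪ B| = 63


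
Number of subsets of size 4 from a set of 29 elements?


C(n,k) = n! / (k!(n-k)!)
C(29,4) = 29! / (4!25!)
= 23751

C(29,4) = 23751


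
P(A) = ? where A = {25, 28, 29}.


|A| = 3, so |P(A)| = 2^3 = 8
Enumerate subsets by cardinality (0 to 3):
∅, {25}, {28}, {29}, {25, 28}, {25, 29}, {28, 29}, {25, 28, 29}

P(A) has 8 subsets: ∅, {25}, {28}, {29}, {25, 28}, {25, 29}, {28, 29}, {25, 28, 29}


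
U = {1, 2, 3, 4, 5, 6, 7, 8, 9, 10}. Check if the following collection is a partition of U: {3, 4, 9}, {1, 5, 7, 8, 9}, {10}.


A partition requires: (1) non-empty parts, (2) pairwise disjoint, (3) union = U
Parts: {3, 4, 9}, {1, 5, 7, 8, 9}, {10}
Union of parts: {1, 3, 4, 5, 7, 8, 9, 10}
U = {1, 2, 3, 4, 5, 6, 7, 8, 9, 10}
All non-empty? True
Pairwise disjoint? False
Covers U? False

No, not a valid partition
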